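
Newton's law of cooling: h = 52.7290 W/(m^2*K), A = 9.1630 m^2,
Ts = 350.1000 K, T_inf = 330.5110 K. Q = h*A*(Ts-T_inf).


dT = 19.5890 K
Q = 52.7290 * 9.1630 * 19.5890 = 9464.5395 W

9464.5395 W


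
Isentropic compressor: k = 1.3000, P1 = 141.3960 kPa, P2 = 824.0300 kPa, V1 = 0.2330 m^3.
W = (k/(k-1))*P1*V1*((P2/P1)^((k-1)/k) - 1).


(k-1)/k = 0.2308
(P2/P1)^exp = 1.5019
W = 4.3333 * 141.3960 * 0.2330 * (1.5019 - 1) = 71.6597 kJ

71.6597 kJ


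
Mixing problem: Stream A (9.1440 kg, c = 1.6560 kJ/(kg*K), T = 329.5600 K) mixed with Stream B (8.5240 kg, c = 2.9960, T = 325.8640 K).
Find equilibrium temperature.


num = 13312.2340
den = 40.6804
Tf = 327.2398 K

327.2398 K


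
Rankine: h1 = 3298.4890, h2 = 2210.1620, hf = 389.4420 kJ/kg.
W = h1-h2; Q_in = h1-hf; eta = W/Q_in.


W = 1088.3270 kJ/kg
Q_in = 2909.0470 kJ/kg
eta = 0.3741 = 37.4118%

eta = 37.4118%


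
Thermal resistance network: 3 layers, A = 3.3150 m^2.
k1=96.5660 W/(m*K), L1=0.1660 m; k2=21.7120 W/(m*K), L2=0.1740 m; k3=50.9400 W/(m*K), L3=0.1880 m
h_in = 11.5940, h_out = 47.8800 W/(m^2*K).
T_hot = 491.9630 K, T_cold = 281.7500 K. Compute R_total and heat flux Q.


R_conv_in = 1/(11.5940*3.3150) = 0.0260
R_1 = 0.1660/(96.5660*3.3150) = 0.0005
R_2 = 0.1740/(21.7120*3.3150) = 0.0024
R_3 = 0.1880/(50.9400*3.3150) = 0.0011
R_conv_out = 1/(47.8800*3.3150) = 0.0063
R_total = 0.0364 K/W
Q = 210.2130 / 0.0364 = 5780.1262 W

R_total = 0.0364 K/W, Q = 5780.1262 W


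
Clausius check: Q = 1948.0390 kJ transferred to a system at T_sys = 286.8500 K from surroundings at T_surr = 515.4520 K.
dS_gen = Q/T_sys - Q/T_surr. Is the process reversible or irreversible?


dS_sys = 1948.0390/286.8500 = 6.7911 kJ/K
dS_surr = -1948.0390/515.4520 = -3.7793 kJ/K
dS_gen = 6.7911 - 3.7793 = 3.0119 kJ/K (irreversible)

dS_gen = 3.0119 kJ/K, irreversible


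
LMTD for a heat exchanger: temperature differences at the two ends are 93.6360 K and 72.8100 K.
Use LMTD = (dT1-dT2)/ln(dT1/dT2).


dT1/dT2 = 1.2860
ln(dT1/dT2) = 0.2516
LMTD = 20.8260 / 0.2516 = 82.7869 K

82.7869 K


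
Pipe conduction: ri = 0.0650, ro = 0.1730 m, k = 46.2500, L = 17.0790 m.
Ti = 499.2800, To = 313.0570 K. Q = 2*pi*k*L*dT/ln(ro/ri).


dT = 186.2230 K
ln(ro/ri) = 0.9789
Q = 2*pi*46.2500*17.0790*186.2230 / 0.9789 = 944163.3007 W

944163.3007 W


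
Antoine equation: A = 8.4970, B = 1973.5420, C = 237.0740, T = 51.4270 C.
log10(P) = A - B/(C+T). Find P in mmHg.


C+T = 288.5010
B/(C+T) = 6.8407
log10(P) = 8.4970 - 6.8407 = 1.6563
P = 10^1.6563 = 45.3235 mmHg

45.3235 mmHg


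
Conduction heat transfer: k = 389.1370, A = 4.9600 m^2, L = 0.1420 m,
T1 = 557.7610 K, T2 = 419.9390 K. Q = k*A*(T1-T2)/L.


dT = 137.8220 K
Q = 389.1370 * 4.9600 * 137.8220 / 0.1420 = 1873330.5105 W

1873330.5105 W


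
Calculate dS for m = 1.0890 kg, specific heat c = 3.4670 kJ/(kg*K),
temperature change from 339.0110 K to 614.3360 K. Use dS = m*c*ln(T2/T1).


T2/T1 = 1.8121
ln(T2/T1) = 0.5945
dS = 1.0890 * 3.4670 * 0.5945 = 2.2446 kJ/K

2.2446 kJ/K


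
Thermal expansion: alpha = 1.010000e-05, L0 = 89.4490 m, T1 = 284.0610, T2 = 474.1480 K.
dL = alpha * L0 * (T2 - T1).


dT = 190.0870 K
dL = 1.010000e-05 * 89.4490 * 190.0870 = 0.171731 m
L_final = 89.620731 m

dL = 0.171731 m


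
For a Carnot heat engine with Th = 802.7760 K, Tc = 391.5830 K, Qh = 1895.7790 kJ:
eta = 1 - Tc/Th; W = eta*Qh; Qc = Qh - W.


eta = 1 - 391.5830/802.7760 = 0.5122
W = 0.5122 * 1895.7790 = 971.0443 kJ
Qc = 1895.7790 - 971.0443 = 924.7347 kJ

eta = 51.2214%, W = 971.0443 kJ, Qc = 924.7347 kJ


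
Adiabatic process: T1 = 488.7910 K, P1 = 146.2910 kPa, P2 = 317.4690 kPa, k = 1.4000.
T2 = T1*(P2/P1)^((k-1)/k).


(k-1)/k = 0.2857
(P2/P1)^exp = 1.2478
T2 = 488.7910 * 1.2478 = 609.9039 K

609.9039 K


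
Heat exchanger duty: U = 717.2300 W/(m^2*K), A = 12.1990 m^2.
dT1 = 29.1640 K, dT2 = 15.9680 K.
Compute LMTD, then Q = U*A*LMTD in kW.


LMTD = 21.9076 K
Q = 717.2300 * 12.1990 * 21.9076 = 191680.2019 W = 191.6802 kW

191.6802 kW


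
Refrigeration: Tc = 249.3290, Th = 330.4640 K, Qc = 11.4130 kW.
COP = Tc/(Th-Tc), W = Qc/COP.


COP = 249.3290 / 81.1350 = 3.0730
W = 11.4130 / 3.0730 = 3.7139 kW

COP = 3.0730, W = 3.7139 kW


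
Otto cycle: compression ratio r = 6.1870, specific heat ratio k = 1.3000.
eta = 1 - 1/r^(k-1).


r^(k-1) = 1.7276
eta = 1 - 1/1.7276 = 0.4212 = 42.1163%

42.1163%


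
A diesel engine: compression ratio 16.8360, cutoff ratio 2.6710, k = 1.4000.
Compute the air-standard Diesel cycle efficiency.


r^(k-1) = 3.0938
rc^k = 3.9568
eta = 0.5915 = 59.1473%

59.1473%


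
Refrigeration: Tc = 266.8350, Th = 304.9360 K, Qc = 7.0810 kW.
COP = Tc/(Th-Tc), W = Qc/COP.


COP = 266.8350 / 38.1010 = 7.0034
W = 7.0810 / 7.0034 = 1.0111 kW

COP = 7.0034, W = 1.0111 kW


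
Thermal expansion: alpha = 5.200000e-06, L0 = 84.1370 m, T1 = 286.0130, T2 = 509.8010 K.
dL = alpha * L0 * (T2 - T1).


dT = 223.7880 K
dL = 5.200000e-06 * 84.1370 * 223.7880 = 0.097910 m
L_final = 84.234910 m

dL = 0.097910 m


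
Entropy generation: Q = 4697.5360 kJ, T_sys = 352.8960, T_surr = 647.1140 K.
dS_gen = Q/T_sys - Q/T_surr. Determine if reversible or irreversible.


dS_sys = 4697.5360/352.8960 = 13.3114 kJ/K
dS_surr = -4697.5360/647.1140 = -7.2592 kJ/K
dS_gen = 13.3114 - 7.2592 = 6.0522 kJ/K (irreversible)

dS_gen = 6.0522 kJ/K, irreversible


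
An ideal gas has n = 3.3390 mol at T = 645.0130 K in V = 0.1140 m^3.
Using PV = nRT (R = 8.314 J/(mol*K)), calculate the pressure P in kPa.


P = nRT/V = 3.3390 * 8.314 * 645.0130 / 0.1140
= 17905.8486 / 0.1140 = 157068.8470 Pa = 157.0688 kPa

157.0688 kPa


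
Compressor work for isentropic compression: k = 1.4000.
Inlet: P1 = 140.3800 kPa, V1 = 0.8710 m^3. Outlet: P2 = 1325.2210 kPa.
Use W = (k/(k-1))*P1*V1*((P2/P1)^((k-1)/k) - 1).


(k-1)/k = 0.2857
(P2/P1)^exp = 1.8992
W = 3.5000 * 140.3800 * 0.8710 * (1.8992 - 1) = 384.8035 kJ

384.8035 kJ


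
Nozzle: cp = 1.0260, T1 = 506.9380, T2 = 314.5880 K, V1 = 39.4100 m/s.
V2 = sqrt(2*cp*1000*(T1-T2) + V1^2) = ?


dT = 192.3500 K
2*cp*1000*dT = 394702.2000
V1^2 = 1553.1481
V2 = sqrt(396255.3481) = 629.4882 m/s

629.4882 m/s


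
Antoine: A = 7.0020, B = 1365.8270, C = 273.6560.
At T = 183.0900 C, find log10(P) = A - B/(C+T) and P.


C+T = 456.7460
B/(C+T) = 2.9903
log10(P) = 7.0020 - 2.9903 = 4.0117
P = 10^4.0117 = 10272.0576 mmHg

10272.0576 mmHg


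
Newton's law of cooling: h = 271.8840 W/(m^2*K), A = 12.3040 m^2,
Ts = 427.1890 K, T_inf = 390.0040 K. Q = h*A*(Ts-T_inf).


dT = 37.1850 K
Q = 271.8840 * 12.3040 * 37.1850 = 124393.5205 W

124393.5205 W


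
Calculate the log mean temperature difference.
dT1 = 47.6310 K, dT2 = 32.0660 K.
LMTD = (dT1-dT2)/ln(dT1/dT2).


dT1/dT2 = 1.4854
ln(dT1/dT2) = 0.3957
LMTD = 15.5650 / 0.3957 = 39.3366 K

39.3366 K


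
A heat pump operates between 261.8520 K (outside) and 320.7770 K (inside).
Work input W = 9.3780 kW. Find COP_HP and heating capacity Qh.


COP = 320.7770 / 58.9250 = 5.4438
Qh = 5.4438 * 9.3780 = 51.0521 kW

COP = 5.4438, Qh = 51.0521 kW


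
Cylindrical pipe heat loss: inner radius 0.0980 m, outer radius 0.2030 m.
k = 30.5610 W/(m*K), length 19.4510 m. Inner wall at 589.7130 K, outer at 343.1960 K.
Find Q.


dT = 246.5170 K
ln(ro/ri) = 0.7282
Q = 2*pi*30.5610*19.4510*246.5170 / 0.7282 = 1264336.2842 W

1264336.2842 W


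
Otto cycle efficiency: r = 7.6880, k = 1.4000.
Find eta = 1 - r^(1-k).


r^(k-1) = 2.2611
eta = 1 - 1/2.2611 = 0.5577 = 55.7743%

55.7743%


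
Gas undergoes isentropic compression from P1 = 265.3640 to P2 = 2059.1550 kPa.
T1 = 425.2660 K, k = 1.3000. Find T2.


(k-1)/k = 0.2308
(P2/P1)^exp = 1.6045
T2 = 425.2660 * 1.6045 = 682.3544 K

682.3544 K


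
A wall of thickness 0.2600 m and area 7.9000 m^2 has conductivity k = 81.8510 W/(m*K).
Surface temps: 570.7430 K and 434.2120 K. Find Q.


dT = 136.5310 K
Q = 81.8510 * 7.9000 * 136.5310 / 0.2600 = 339554.1198 W

339554.1198 W


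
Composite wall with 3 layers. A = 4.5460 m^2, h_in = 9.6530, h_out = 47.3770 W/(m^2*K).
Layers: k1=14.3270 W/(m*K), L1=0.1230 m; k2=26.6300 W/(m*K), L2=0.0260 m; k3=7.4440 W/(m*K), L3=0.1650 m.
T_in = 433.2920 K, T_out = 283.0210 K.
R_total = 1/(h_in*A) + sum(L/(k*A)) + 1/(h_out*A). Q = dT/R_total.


R_conv_in = 1/(9.6530*4.5460) = 0.0228
R_1 = 0.1230/(14.3270*4.5460) = 0.0019
R_2 = 0.0260/(26.6300*4.5460) = 0.0002
R_3 = 0.1650/(7.4440*4.5460) = 0.0049
R_conv_out = 1/(47.3770*4.5460) = 0.0046
R_total = 0.0344 K/W
Q = 150.2710 / 0.0344 = 4367.0400 W

R_total = 0.0344 K/W, Q = 4367.0400 W


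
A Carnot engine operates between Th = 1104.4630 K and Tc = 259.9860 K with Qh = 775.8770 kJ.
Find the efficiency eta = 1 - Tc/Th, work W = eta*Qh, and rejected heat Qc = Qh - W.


eta = 1 - 259.9860/1104.4630 = 0.7646
W = 0.7646 * 775.8770 = 593.2388 kJ
Qc = 775.8770 - 593.2388 = 182.6382 kJ

eta = 76.4604%, W = 593.2388 kJ, Qc = 182.6382 kJ


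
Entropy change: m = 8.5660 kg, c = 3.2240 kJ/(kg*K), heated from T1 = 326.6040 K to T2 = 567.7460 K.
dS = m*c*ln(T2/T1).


T2/T1 = 1.7383
ln(T2/T1) = 0.5529
dS = 8.5660 * 3.2240 * 0.5529 = 15.2700 kJ/K

15.2700 kJ/K


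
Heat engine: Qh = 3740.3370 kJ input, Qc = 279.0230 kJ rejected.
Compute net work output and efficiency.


W = 3740.3370 - 279.0230 = 3461.3140 kJ
eta = 3461.3140 / 3740.3370 = 0.9254 = 92.5402%

W = 3461.3140 kJ, eta = 92.5402%


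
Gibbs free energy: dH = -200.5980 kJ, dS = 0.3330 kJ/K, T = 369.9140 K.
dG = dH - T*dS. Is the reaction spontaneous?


T*dS = 369.9140 * 0.3330 = 123.1814 kJ
dG = -200.5980 - 123.1814 = -323.7794 kJ (spontaneous)

dG = -323.7794 kJ, spontaneous


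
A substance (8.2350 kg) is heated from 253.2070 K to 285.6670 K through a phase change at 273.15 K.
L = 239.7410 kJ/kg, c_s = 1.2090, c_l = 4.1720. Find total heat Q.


Q1 (sensible, solid) = 8.2350 * 1.2090 * 19.9430 = 198.5548 kJ
Q2 (latent) = 8.2350 * 239.7410 = 1974.2671 kJ
Q3 (sensible, liquid) = 8.2350 * 4.1720 * 12.5170 = 430.0393 kJ
Q_total = 2602.8612 kJ

2602.8612 kJ


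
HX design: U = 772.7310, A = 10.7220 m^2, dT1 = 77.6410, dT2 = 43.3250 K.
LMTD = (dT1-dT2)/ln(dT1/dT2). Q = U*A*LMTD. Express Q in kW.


LMTD = 58.8242 K
Q = 772.7310 * 10.7220 * 58.8242 = 487371.1647 W = 487.3712 kW

487.3712 kW


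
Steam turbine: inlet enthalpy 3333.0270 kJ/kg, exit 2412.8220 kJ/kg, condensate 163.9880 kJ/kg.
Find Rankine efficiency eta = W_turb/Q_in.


W = 920.2050 kJ/kg
Q_in = 3169.0390 kJ/kg
eta = 0.2904 = 29.0374%

eta = 29.0374%


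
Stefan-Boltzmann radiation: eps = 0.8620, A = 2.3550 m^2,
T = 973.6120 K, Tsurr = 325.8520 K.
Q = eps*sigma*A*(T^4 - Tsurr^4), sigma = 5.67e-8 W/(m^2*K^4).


T^4 = 8.9855e+11
Tsurr^4 = 1.1274e+10
Q = 0.8620 * 5.67e-8 * 2.3550 * 8.8728e+11 = 102127.1864 W

102127.1864 W


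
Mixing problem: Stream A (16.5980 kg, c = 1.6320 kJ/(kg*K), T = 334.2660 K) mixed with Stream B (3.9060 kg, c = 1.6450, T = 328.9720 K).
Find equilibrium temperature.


num = 11168.3428
den = 33.5133
Tf = 333.2510 K

333.2510 K


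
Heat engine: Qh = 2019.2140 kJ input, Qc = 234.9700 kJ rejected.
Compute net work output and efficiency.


W = 2019.2140 - 234.9700 = 1784.2440 kJ
eta = 1784.2440 / 2019.2140 = 0.8836 = 88.3633%

W = 1784.2440 kJ, eta = 88.3633%


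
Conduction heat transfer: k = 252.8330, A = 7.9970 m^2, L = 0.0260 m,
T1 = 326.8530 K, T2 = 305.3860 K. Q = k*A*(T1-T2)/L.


dT = 21.4670 K
Q = 252.8330 * 7.9970 * 21.4670 / 0.0260 = 1669394.0535 W

1669394.0535 W


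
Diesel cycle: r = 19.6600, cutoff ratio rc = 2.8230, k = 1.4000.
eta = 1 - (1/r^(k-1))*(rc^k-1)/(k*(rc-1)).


r^(k-1) = 3.2918
rc^k = 4.2756
eta = 0.6101 = 61.0112%

61.0112%


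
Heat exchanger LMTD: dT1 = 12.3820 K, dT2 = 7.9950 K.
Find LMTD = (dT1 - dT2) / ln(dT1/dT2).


dT1/dT2 = 1.5487
ln(dT1/dT2) = 0.4374
LMTD = 4.3870 / 0.4374 = 10.0291 K

10.0291 K


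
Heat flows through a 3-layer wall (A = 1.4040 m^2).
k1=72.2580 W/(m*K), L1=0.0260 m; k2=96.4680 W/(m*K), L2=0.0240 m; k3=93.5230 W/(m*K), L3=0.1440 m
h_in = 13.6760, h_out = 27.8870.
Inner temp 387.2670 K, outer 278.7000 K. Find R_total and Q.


R_conv_in = 1/(13.6760*1.4040) = 0.0521
R_1 = 0.0260/(72.2580*1.4040) = 0.0003
R_2 = 0.0240/(96.4680*1.4040) = 0.0002
R_3 = 0.1440/(93.5230*1.4040) = 0.0011
R_conv_out = 1/(27.8870*1.4040) = 0.0255
R_total = 0.0792 K/W
Q = 108.5670 / 0.0792 = 1371.6425 W

R_total = 0.0792 K/W, Q = 1371.6425 W


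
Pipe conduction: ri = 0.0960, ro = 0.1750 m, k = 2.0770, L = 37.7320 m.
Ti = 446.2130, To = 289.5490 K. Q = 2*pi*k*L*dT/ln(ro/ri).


dT = 156.6640 K
ln(ro/ri) = 0.6004
Q = 2*pi*2.0770*37.7320*156.6640 / 0.6004 = 128477.5923 W

128477.5923 W


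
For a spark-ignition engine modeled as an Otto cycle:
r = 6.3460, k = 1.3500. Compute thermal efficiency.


r^(k-1) = 1.9093
eta = 1 - 1/1.9093 = 0.4762 = 47.6249%

47.6249%


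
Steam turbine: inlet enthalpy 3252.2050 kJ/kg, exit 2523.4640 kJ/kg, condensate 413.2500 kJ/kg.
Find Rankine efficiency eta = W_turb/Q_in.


W = 728.7410 kJ/kg
Q_in = 2838.9550 kJ/kg
eta = 0.2567 = 25.6693%

eta = 25.6693%


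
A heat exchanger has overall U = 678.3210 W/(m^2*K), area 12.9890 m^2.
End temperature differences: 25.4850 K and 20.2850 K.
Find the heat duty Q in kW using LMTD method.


LMTD = 22.7862 K
Q = 678.3210 * 12.9890 * 22.7862 = 200762.5935 W = 200.7626 kW

200.7626 kW


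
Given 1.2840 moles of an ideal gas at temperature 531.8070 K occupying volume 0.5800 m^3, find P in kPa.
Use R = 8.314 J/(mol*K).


P = nRT/V = 1.2840 * 8.314 * 531.8070 / 0.5800
= 5677.1333 / 0.5800 = 9788.1609 Pa = 9.7882 kPa

9.7882 kPa


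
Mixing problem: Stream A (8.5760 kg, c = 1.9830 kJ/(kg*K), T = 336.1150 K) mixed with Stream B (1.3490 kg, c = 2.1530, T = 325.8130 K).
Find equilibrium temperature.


num = 6662.3319
den = 19.9106
Tf = 334.6122 K

334.6122 K


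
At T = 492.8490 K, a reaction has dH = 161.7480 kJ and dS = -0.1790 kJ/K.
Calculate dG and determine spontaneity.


T*dS = 492.8490 * -0.1790 = -88.2200 kJ
dG = 161.7480 + 88.2200 = 249.9680 kJ (non-spontaneous)

dG = 249.9680 kJ, non-spontaneous


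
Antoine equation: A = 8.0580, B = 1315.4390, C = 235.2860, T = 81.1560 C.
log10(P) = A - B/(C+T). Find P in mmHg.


C+T = 316.4420
B/(C+T) = 4.1570
log10(P) = 8.0580 - 4.1570 = 3.9010
P = 10^3.9010 = 7962.1957 mmHg

7962.1957 mmHg


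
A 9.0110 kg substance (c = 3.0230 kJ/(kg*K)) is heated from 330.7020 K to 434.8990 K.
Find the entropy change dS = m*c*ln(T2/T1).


T2/T1 = 1.3151
ln(T2/T1) = 0.2739
dS = 9.0110 * 3.0230 * 0.2739 = 7.4610 kJ/K

7.4610 kJ/K


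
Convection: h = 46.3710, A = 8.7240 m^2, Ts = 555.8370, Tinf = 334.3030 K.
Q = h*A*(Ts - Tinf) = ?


dT = 221.5340 K
Q = 46.3710 * 8.7240 * 221.5340 = 89619.4982 W

89619.4982 W


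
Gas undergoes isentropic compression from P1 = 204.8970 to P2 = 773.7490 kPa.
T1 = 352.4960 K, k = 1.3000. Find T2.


(k-1)/k = 0.2308
(P2/P1)^exp = 1.3588
T2 = 352.4960 * 1.3588 = 478.9861 K

478.9861 K


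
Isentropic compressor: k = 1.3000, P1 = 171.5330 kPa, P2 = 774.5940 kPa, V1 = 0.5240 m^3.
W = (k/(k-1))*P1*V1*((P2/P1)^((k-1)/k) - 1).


(k-1)/k = 0.2308
(P2/P1)^exp = 1.4161
W = 4.3333 * 171.5330 * 0.5240 * (1.4161 - 1) = 162.0645 kJ

162.0645 kJ


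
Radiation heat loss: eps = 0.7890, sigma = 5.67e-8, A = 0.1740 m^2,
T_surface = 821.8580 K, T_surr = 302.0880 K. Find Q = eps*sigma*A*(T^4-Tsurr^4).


T^4 = 4.5623e+11
Tsurr^4 = 8.3279e+09
Q = 0.7890 * 5.67e-8 * 0.1740 * 4.4791e+11 = 3486.5493 W

3486.5493 W


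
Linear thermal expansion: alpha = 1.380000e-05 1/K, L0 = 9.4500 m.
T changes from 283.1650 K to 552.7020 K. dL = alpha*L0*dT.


dT = 269.5370 K
dL = 1.380000e-05 * 9.4500 * 269.5370 = 0.035150 m
L_final = 9.485150 m

dL = 0.035150 m


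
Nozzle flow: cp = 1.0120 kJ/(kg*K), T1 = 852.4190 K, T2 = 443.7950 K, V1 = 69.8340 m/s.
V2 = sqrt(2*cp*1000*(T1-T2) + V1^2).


dT = 408.6240 K
2*cp*1000*dT = 827054.9760
V1^2 = 4876.7876
V2 = sqrt(831931.7636) = 912.1029 m/s

912.1029 m/s


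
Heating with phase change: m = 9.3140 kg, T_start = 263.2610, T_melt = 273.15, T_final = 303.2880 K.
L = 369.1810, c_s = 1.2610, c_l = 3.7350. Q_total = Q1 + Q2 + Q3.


Q1 (sensible, solid) = 9.3140 * 1.2610 * 9.8890 = 116.1459 kJ
Q2 (latent) = 9.3140 * 369.1810 = 3438.5518 kJ
Q3 (sensible, liquid) = 9.3140 * 3.7350 * 30.1380 = 1048.4344 kJ
Q_total = 4603.1321 kJ

4603.1321 kJ


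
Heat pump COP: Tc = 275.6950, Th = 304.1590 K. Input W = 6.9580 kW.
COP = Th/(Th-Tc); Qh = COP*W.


COP = 304.1590 / 28.4640 = 10.6857
Qh = 10.6857 * 6.9580 = 74.3514 kW

COP = 10.6857, Qh = 74.3514 kW


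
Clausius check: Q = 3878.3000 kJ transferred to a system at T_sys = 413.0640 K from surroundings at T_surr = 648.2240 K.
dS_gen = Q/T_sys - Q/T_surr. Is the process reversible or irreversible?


dS_sys = 3878.3000/413.0640 = 9.3891 kJ/K
dS_surr = -3878.3000/648.2240 = -5.9830 kJ/K
dS_gen = 9.3891 - 5.9830 = 3.4061 kJ/K (irreversible)

dS_gen = 3.4061 kJ/K, irreversible


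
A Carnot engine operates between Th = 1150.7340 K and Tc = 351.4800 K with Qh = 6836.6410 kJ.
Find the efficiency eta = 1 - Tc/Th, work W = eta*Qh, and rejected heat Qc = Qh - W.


eta = 1 - 351.4800/1150.7340 = 0.6946
W = 0.6946 * 6836.6410 = 4748.4585 kJ
Qc = 6836.6410 - 4748.4585 = 2088.1825 kJ

eta = 69.4560%, W = 4748.4585 kJ, Qc = 2088.1825 kJ


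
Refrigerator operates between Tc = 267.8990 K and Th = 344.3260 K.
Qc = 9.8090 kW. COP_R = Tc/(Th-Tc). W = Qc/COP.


COP = 267.8990 / 76.4270 = 3.5053
W = 9.8090 / 3.5053 = 2.7983 kW

COP = 3.5053, W = 2.7983 kW


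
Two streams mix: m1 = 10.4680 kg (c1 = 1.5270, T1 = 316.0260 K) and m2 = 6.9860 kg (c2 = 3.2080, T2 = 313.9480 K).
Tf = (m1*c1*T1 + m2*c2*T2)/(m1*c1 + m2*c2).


num = 12087.4768
den = 38.3957
Tf = 314.8131 K

314.8131 K


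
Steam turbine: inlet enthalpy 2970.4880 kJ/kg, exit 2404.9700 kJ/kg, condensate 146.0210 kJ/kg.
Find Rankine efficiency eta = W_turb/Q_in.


W = 565.5180 kJ/kg
Q_in = 2824.4670 kJ/kg
eta = 0.2002 = 20.0221%

eta = 20.0221%


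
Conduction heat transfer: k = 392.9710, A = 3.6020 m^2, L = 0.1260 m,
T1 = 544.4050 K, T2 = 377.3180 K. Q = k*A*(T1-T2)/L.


dT = 167.0870 K
Q = 392.9710 * 3.6020 * 167.0870 / 0.1260 = 1877052.0985 W

1877052.0985 W


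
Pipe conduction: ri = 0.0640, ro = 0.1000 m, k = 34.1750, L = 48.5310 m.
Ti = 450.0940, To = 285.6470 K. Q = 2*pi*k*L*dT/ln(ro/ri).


dT = 164.4470 K
ln(ro/ri) = 0.4463
Q = 2*pi*34.1750*48.5310*164.4470 / 0.4463 = 3839894.1308 W

3839894.1308 W


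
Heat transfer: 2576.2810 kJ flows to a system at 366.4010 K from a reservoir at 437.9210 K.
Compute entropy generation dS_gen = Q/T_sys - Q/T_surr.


dS_sys = 2576.2810/366.4010 = 7.0313 kJ/K
dS_surr = -2576.2810/437.9210 = -5.8830 kJ/K
dS_gen = 7.0313 - 5.8830 = 1.1483 kJ/K (irreversible)

dS_gen = 1.1483 kJ/K, irreversible


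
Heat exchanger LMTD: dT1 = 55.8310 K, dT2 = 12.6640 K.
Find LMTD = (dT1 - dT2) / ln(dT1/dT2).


dT1/dT2 = 4.4086
ln(dT1/dT2) = 1.4836
LMTD = 43.1670 / 1.4836 = 29.0968 K

29.0968 K


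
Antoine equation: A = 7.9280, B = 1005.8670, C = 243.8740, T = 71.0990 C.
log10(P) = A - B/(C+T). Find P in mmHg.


C+T = 314.9730
B/(C+T) = 3.1935
log10(P) = 7.9280 - 3.1935 = 4.7345
P = 10^4.7345 = 54262.2377 mmHg

54262.2377 mmHg


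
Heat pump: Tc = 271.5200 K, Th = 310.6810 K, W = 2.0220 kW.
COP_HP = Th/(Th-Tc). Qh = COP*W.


COP = 310.6810 / 39.1610 = 7.9334
Qh = 7.9334 * 2.0220 = 16.0414 kW

COP = 7.9334, Qh = 16.0414 kW


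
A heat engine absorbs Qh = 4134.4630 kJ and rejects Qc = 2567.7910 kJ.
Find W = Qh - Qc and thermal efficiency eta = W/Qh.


W = 4134.4630 - 2567.7910 = 1566.6720 kJ
eta = 1566.6720 / 4134.4630 = 0.3789 = 37.8930%

W = 1566.6720 kJ, eta = 37.8930%


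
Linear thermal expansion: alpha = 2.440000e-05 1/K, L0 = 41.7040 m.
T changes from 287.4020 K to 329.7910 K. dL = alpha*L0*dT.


dT = 42.3890 K
dL = 2.440000e-05 * 41.7040 * 42.3890 = 0.043134 m
L_final = 41.747134 m

dL = 0.043134 m


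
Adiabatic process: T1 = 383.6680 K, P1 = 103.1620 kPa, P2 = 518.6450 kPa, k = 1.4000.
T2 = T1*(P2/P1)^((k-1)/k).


(k-1)/k = 0.2857
(P2/P1)^exp = 1.5863
T2 = 383.6680 * 1.5863 = 608.6133 K

608.6133 K


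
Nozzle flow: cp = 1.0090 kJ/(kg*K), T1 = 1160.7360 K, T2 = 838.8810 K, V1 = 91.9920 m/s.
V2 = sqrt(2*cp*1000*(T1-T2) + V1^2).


dT = 321.8550 K
2*cp*1000*dT = 649503.3900
V1^2 = 8462.5281
V2 = sqrt(657965.9181) = 811.1510 m/s

811.1510 m/s


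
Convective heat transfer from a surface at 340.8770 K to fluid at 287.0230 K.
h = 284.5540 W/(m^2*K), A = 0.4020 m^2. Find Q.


dT = 53.8540 K
Q = 284.5540 * 0.4020 * 53.8540 = 6160.3972 W

6160.3972 W


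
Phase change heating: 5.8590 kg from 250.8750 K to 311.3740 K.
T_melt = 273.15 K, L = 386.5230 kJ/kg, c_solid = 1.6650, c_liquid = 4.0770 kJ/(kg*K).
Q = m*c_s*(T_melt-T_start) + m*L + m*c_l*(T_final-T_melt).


Q1 (sensible, solid) = 5.8590 * 1.6650 * 22.2750 = 217.2979 kJ
Q2 (latent) = 5.8590 * 386.5230 = 2264.6383 kJ
Q3 (sensible, liquid) = 5.8590 * 4.0770 * 38.2240 = 913.0622 kJ
Q_total = 3394.9983 kJ

3394.9983 kJ


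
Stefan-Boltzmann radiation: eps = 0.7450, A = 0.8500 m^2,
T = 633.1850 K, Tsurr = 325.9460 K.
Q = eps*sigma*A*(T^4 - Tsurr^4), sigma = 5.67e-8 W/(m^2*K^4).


T^4 = 1.6074e+11
Tsurr^4 = 1.1287e+10
Q = 0.7450 * 5.67e-8 * 0.8500 * 1.4945e+11 = 5366.1274 W

5366.1274 W


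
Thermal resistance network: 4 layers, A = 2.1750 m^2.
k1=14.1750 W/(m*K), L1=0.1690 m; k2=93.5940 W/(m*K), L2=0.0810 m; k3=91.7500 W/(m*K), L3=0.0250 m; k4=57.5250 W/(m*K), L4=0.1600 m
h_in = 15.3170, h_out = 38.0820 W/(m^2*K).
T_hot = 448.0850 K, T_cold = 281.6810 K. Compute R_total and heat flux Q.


R_conv_in = 1/(15.3170*2.1750) = 0.0300
R_1 = 0.1690/(14.1750*2.1750) = 0.0055
R_2 = 0.0810/(93.5940*2.1750) = 0.0004
R_3 = 0.0250/(91.7500*2.1750) = 0.0001
R_4 = 0.1600/(57.5250*2.1750) = 0.0013
R_conv_out = 1/(38.0820*2.1750) = 0.0121
R_total = 0.0494 K/W
Q = 166.4040 / 0.0494 = 3370.2969 W

R_total = 0.0494 K/W, Q = 3370.2969 W


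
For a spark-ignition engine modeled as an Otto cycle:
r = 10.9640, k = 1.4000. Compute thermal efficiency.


r^(k-1) = 2.6061
eta = 1 - 1/2.6061 = 0.6163 = 61.6282%

61.6282%


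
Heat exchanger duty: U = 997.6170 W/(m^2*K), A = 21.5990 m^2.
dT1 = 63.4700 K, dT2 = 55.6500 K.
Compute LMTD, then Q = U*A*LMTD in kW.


LMTD = 59.4743 K
Q = 997.6170 * 21.5990 * 59.4743 = 1281525.1029 W = 1281.5251 kW

1281.5251 kW


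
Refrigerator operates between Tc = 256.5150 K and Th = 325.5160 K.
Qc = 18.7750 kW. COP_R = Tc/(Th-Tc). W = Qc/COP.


COP = 256.5150 / 69.0010 = 3.7176
W = 18.7750 / 3.7176 = 5.0504 kW

COP = 3.7176, W = 5.0504 kW


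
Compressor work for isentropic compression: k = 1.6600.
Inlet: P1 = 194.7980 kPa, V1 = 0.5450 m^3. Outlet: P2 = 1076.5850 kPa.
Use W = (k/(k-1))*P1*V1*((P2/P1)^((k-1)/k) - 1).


(k-1)/k = 0.3976
(P2/P1)^exp = 1.9733
W = 2.5152 * 194.7980 * 0.5450 * (1.9733 - 1) = 259.8954 kJ

259.8954 kJ


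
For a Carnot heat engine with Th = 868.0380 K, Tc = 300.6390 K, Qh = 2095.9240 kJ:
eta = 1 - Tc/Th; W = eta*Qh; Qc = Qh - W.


eta = 1 - 300.6390/868.0380 = 0.6537
W = 0.6537 * 2095.9240 = 1370.0151 kJ
Qc = 2095.9240 - 1370.0151 = 725.9089 kJ

eta = 65.3657%, W = 1370.0151 kJ, Qc = 725.9089 kJ


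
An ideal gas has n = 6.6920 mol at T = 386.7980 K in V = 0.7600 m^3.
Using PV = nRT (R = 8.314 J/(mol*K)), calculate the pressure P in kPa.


P = nRT/V = 6.6920 * 8.314 * 386.7980 / 0.7600
= 21520.3917 / 0.7600 = 28316.3049 Pa = 28.3163 kPa

28.3163 kPa


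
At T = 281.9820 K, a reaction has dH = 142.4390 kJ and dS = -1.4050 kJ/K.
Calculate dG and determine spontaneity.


T*dS = 281.9820 * -1.4050 = -396.1847 kJ
dG = 142.4390 + 396.1847 = 538.6237 kJ (non-spontaneous)

dG = 538.6237 kJ, non-spontaneous


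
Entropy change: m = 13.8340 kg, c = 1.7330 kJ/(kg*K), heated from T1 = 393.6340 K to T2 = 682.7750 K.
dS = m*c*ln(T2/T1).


T2/T1 = 1.7345
ln(T2/T1) = 0.5507
dS = 13.8340 * 1.7330 * 0.5507 = 13.2037 kJ/K

13.2037 kJ/K


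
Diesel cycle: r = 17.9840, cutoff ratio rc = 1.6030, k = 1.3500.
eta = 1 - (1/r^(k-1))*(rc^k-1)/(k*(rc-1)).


r^(k-1) = 2.7492
rc^k = 1.8909
eta = 0.6019 = 60.1939%

60.1939%


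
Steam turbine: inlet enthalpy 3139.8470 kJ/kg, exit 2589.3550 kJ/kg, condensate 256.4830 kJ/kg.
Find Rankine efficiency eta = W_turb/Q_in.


W = 550.4920 kJ/kg
Q_in = 2883.3640 kJ/kg
eta = 0.1909 = 19.0920%

eta = 19.0920%


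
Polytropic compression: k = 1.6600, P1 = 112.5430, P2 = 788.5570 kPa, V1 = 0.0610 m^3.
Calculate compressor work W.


(k-1)/k = 0.3976
(P2/P1)^exp = 2.1685
W = 2.5152 * 112.5430 * 0.0610 * (2.1685 - 1) = 20.1771 kJ

20.1771 kJ


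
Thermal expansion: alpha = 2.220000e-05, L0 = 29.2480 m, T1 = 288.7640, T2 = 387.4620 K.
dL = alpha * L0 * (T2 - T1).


dT = 98.6980 K
dL = 2.220000e-05 * 29.2480 * 98.6980 = 0.064085 m
L_final = 29.312085 m

dL = 0.064085 m


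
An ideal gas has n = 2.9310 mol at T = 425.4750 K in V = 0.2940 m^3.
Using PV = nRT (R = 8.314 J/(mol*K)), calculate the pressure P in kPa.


P = nRT/V = 2.9310 * 8.314 * 425.4750 / 0.2940
= 10368.1169 / 0.2940 = 35265.7038 Pa = 35.2657 kPa

35.2657 kPa


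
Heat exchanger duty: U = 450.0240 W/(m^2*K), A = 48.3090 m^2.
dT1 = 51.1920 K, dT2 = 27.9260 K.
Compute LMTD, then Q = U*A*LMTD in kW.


LMTD = 38.3911 K
Q = 450.0240 * 48.3090 * 38.3911 = 834631.6010 W = 834.6316 kW

834.6316 kW


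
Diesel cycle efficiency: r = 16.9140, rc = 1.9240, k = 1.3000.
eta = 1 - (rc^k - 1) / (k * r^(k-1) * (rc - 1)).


r^(k-1) = 2.3360
rc^k = 2.3414
eta = 0.5220 = 52.1972%

52.1972%


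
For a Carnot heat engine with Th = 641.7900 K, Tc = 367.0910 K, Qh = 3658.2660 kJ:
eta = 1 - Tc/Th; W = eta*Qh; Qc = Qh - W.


eta = 1 - 367.0910/641.7900 = 0.4280
W = 0.4280 * 3658.2660 = 1565.8113 kJ
Qc = 3658.2660 - 1565.8113 = 2092.4547 kJ

eta = 42.8020%, W = 1565.8113 kJ, Qc = 2092.4547 kJ


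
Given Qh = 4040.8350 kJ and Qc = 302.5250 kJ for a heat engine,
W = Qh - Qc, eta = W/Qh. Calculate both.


W = 4040.8350 - 302.5250 = 3738.3100 kJ
eta = 3738.3100 / 4040.8350 = 0.9251 = 92.5133%

W = 3738.3100 kJ, eta = 92.5133%


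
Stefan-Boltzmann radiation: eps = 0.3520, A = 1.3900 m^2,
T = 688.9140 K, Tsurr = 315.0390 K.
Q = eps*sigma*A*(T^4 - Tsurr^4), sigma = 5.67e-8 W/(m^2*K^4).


T^4 = 2.2525e+11
Tsurr^4 = 9.8505e+09
Q = 0.3520 * 5.67e-8 * 1.3900 * 2.1540e+11 = 5975.5830 W

5975.5830 W


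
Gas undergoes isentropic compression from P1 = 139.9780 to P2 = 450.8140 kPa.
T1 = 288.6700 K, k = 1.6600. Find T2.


(k-1)/k = 0.3976
(P2/P1)^exp = 1.5920
T2 = 288.6700 * 1.5920 = 459.5711 K

459.5711 K


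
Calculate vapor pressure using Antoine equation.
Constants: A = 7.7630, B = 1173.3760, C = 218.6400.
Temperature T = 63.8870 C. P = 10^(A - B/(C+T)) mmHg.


C+T = 282.5270
B/(C+T) = 4.1531
log10(P) = 7.7630 - 4.1531 = 3.6099
P = 10^3.6099 = 4072.4295 mmHg

4072.4295 mmHg


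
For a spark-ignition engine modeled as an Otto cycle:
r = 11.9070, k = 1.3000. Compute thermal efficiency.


r^(k-1) = 2.1025
eta = 1 - 1/2.1025 = 0.5244 = 52.4381%

52.4381%


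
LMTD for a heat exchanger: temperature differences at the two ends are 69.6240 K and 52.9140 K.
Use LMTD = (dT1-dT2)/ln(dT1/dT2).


dT1/dT2 = 1.3158
ln(dT1/dT2) = 0.2744
LMTD = 16.7100 / 0.2744 = 60.8873 K

60.8873 K


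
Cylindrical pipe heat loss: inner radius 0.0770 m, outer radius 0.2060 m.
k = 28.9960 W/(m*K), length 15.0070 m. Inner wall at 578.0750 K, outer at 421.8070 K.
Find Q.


dT = 156.2680 K
ln(ro/ri) = 0.9841
Q = 2*pi*28.9960*15.0070*156.2680 / 0.9841 = 434165.7636 W

434165.7636 W


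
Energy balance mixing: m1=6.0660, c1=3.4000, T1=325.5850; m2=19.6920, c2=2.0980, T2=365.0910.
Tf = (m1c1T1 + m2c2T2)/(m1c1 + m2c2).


num = 21798.2977
den = 61.9382
Tf = 351.9362 K

351.9362 K


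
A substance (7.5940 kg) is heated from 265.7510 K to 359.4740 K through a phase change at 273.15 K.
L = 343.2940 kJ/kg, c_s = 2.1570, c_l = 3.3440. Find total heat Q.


Q1 (sensible, solid) = 7.5940 * 2.1570 * 7.3990 = 121.1975 kJ
Q2 (latent) = 7.5940 * 343.2940 = 2606.9746 kJ
Q3 (sensible, liquid) = 7.5940 * 3.3440 * 86.3240 = 2192.1407 kJ
Q_total = 4920.3128 kJ

4920.3128 kJ


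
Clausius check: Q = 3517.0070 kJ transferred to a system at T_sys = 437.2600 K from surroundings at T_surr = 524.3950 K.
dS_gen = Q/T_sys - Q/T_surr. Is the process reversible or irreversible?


dS_sys = 3517.0070/437.2600 = 8.0433 kJ/K
dS_surr = -3517.0070/524.3950 = -6.7068 kJ/K
dS_gen = 8.0433 - 6.7068 = 1.3365 kJ/K (irreversible)

dS_gen = 1.3365 kJ/K, irreversible


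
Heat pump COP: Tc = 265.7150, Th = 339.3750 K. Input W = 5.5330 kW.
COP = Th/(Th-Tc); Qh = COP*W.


COP = 339.3750 / 73.6600 = 4.6073
Qh = 4.6073 * 5.5330 = 25.4923 kW

COP = 4.6073, Qh = 25.4923 kW


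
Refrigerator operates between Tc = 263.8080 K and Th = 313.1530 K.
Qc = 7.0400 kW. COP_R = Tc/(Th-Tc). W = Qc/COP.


COP = 263.8080 / 49.3450 = 5.3462
W = 7.0400 / 5.3462 = 1.3168 kW

COP = 5.3462, W = 1.3168 kW


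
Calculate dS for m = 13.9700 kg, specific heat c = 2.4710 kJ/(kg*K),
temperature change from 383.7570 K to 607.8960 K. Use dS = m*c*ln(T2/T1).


T2/T1 = 1.5841
ln(T2/T1) = 0.4600
dS = 13.9700 * 2.4710 * 0.4600 = 15.8789 kJ/K

15.8789 kJ/K


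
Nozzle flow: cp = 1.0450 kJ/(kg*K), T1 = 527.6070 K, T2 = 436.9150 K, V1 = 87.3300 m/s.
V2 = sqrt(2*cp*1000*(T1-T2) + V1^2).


dT = 90.6920 K
2*cp*1000*dT = 189546.2800
V1^2 = 7626.5289
V2 = sqrt(197172.8089) = 444.0414 m/s

444.0414 m/s


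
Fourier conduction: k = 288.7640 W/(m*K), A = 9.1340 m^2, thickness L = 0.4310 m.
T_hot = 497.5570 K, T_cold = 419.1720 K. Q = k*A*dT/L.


dT = 78.3850 K
Q = 288.7640 * 9.1340 * 78.3850 / 0.4310 = 479688.9882 W

479688.9882 W


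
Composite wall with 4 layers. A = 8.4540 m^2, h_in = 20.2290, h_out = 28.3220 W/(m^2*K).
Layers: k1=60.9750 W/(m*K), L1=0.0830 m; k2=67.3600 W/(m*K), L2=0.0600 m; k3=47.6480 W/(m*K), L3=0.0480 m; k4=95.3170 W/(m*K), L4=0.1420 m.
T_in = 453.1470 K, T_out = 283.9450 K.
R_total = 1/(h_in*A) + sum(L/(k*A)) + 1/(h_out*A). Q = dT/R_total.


R_conv_in = 1/(20.2290*8.4540) = 0.0058
R_1 = 0.0830/(60.9750*8.4540) = 0.0002
R_2 = 0.0600/(67.3600*8.4540) = 0.0001
R_3 = 0.0480/(47.6480*8.4540) = 0.0001
R_4 = 0.1420/(95.3170*8.4540) = 0.0002
R_conv_out = 1/(28.3220*8.4540) = 0.0042
R_total = 0.0106 K/W
Q = 169.2020 / 0.0106 = 15984.0488 W

R_total = 0.0106 K/W, Q = 15984.0488 W


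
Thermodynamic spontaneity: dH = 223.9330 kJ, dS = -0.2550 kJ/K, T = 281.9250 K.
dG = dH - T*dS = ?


T*dS = 281.9250 * -0.2550 = -71.8909 kJ
dG = 223.9330 + 71.8909 = 295.8239 kJ (non-spontaneous)

dG = 295.8239 kJ, non-spontaneous


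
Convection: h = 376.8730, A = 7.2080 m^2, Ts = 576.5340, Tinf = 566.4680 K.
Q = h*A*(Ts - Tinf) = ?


dT = 10.0660 K
Q = 376.8730 * 7.2080 * 10.0660 = 27344.2949 W

27344.2949 W


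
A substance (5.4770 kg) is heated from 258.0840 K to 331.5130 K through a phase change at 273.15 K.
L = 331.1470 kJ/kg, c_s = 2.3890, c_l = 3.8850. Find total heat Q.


Q1 (sensible, solid) = 5.4770 * 2.3890 * 15.0660 = 197.1319 kJ
Q2 (latent) = 5.4770 * 331.1470 = 1813.6921 kJ
Q3 (sensible, liquid) = 5.4770 * 3.8850 * 58.3630 = 1241.8564 kJ
Q_total = 3252.6804 kJ

3252.6804 kJ


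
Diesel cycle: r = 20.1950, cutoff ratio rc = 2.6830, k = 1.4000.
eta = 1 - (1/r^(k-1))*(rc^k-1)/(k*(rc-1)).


r^(k-1) = 3.3273
rc^k = 3.9817
eta = 0.6197 = 61.9675%

61.9675%


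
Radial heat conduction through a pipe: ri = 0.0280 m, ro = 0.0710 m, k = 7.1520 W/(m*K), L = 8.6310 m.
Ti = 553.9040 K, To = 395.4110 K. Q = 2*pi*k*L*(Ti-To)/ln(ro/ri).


dT = 158.4930 K
ln(ro/ri) = 0.9305
Q = 2*pi*7.1520*8.6310*158.4930 / 0.9305 = 66065.3434 W

66065.3434 W


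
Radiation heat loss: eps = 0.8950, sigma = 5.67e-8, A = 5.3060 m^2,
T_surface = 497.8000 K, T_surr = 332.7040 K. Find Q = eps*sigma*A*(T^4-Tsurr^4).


T^4 = 6.1407e+10
Tsurr^4 = 1.2253e+10
Q = 0.8950 * 5.67e-8 * 5.3060 * 4.9155e+10 = 13235.3946 W

13235.3946 W


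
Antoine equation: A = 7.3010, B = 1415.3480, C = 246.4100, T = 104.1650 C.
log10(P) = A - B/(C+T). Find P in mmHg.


C+T = 350.5750
B/(C+T) = 4.0372
log10(P) = 7.3010 - 4.0372 = 3.2638
P = 10^3.2638 = 1835.6131 mmHg

1835.6131 mmHg


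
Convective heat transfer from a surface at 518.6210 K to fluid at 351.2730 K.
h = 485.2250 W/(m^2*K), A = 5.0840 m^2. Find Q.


dT = 167.3480 K
Q = 485.2250 * 5.0840 * 167.3480 = 412828.0869 W

412828.0869 W


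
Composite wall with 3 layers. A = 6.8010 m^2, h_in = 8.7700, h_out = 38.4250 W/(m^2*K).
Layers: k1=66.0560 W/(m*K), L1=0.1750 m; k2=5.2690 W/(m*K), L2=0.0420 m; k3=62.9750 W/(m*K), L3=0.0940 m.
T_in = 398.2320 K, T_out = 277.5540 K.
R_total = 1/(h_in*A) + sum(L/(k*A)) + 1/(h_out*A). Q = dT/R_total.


R_conv_in = 1/(8.7700*6.8010) = 0.0168
R_1 = 0.1750/(66.0560*6.8010) = 0.0004
R_2 = 0.0420/(5.2690*6.8010) = 0.0012
R_3 = 0.0940/(62.9750*6.8010) = 0.0002
R_conv_out = 1/(38.4250*6.8010) = 0.0038
R_total = 0.0224 K/W
Q = 120.6780 / 0.0224 = 5393.7666 W

R_total = 0.0224 K/W, Q = 5393.7666 W


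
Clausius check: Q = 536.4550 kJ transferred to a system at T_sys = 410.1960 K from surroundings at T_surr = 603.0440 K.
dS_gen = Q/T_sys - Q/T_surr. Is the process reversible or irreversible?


dS_sys = 536.4550/410.1960 = 1.3078 kJ/K
dS_surr = -536.4550/603.0440 = -0.8896 kJ/K
dS_gen = 1.3078 - 0.8896 = 0.4182 kJ/K (irreversible)

dS_gen = 0.4182 kJ/K, irreversible


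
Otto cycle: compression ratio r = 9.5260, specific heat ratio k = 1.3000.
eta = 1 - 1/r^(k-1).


r^(k-1) = 1.9664
eta = 1 - 1/1.9664 = 0.4915 = 49.1458%

49.1458%


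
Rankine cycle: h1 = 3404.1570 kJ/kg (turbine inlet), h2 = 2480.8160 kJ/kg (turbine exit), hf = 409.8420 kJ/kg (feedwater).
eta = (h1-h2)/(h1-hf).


W = 923.3410 kJ/kg
Q_in = 2994.3150 kJ/kg
eta = 0.3084 = 30.8365%

eta = 30.8365%


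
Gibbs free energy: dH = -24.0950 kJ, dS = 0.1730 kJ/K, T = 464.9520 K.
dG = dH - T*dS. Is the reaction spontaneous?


T*dS = 464.9520 * 0.1730 = 80.4367 kJ
dG = -24.0950 - 80.4367 = -104.5317 kJ (spontaneous)

dG = -104.5317 kJ, spontaneous


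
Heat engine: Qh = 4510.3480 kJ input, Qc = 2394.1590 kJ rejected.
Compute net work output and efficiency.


W = 4510.3480 - 2394.1590 = 2116.1890 kJ
eta = 2116.1890 / 4510.3480 = 0.4692 = 46.9185%

W = 2116.1890 kJ, eta = 46.9185%


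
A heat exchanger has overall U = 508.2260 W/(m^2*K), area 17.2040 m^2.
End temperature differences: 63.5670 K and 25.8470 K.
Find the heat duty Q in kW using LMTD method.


LMTD = 41.9158 K
Q = 508.2260 * 17.2040 * 41.9158 = 366491.3933 W = 366.4914 kW

366.4914 kW


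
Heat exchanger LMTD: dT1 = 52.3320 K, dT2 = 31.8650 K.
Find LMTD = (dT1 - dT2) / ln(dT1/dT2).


dT1/dT2 = 1.6423
ln(dT1/dT2) = 0.4961
LMTD = 20.4670 / 0.4961 = 41.2558 K

41.2558 K


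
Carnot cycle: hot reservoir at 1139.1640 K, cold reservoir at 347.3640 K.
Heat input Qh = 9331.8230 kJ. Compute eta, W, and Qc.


eta = 1 - 347.3640/1139.1640 = 0.6951
W = 0.6951 * 9331.8230 = 6486.2807 kJ
Qc = 9331.8230 - 6486.2807 = 2845.5423 kJ

eta = 69.5071%, W = 6486.2807 kJ, Qc = 2845.5423 kJ


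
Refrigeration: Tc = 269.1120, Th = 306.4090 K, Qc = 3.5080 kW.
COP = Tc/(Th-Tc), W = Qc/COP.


COP = 269.1120 / 37.2970 = 7.2154
W = 3.5080 / 7.2154 = 0.4862 kW

COP = 7.2154, W = 0.4862 kW


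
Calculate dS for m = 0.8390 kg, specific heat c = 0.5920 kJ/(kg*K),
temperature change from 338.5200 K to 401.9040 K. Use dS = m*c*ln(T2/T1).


T2/T1 = 1.1872
ln(T2/T1) = 0.1716
dS = 0.8390 * 0.5920 * 0.1716 = 0.0852 kJ/K

0.0852 kJ/K


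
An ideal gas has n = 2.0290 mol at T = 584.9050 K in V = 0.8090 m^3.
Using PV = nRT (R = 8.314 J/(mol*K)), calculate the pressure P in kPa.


P = nRT/V = 2.0290 * 8.314 * 584.9050 / 0.8090
= 9866.8244 / 0.8090 = 12196.3219 Pa = 12.1963 kPa

12.1963 kPa


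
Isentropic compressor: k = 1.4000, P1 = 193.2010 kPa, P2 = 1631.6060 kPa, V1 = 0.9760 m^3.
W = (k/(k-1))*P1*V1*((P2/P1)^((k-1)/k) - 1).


(k-1)/k = 0.2857
(P2/P1)^exp = 1.8397
W = 3.5000 * 193.2010 * 0.9760 * (1.8397 - 1) = 554.1738 kJ

554.1738 kJ


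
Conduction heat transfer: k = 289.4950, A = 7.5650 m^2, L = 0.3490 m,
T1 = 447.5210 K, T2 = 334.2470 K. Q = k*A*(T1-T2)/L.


dT = 113.2740 K
Q = 289.4950 * 7.5650 * 113.2740 / 0.3490 = 710812.0957 W

710812.0957 W


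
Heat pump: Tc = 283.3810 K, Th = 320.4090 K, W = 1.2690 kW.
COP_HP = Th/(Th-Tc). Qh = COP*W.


COP = 320.4090 / 37.0280 = 8.6532
Qh = 8.6532 * 1.2690 = 10.9809 kW

COP = 8.6532, Qh = 10.9809 kW


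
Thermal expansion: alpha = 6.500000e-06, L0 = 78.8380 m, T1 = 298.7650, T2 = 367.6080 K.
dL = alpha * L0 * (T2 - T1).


dT = 68.8430 K
dL = 6.500000e-06 * 78.8380 * 68.8430 = 0.035278 m
L_final = 78.873278 m

dL = 0.035278 m


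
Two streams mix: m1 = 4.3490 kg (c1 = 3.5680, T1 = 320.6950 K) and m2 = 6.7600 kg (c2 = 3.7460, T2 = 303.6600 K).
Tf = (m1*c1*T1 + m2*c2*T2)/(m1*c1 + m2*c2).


num = 12665.8687
den = 40.8402
Tf = 310.1324 K

310.1324 K


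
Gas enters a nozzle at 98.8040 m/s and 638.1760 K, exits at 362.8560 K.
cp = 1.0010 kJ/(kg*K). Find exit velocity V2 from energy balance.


dT = 275.3200 K
2*cp*1000*dT = 551190.6400
V1^2 = 9762.2304
V2 = sqrt(560952.8704) = 748.9679 m/s

748.9679 m/s


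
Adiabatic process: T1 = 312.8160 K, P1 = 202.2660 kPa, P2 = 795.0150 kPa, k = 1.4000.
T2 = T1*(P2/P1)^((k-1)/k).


(k-1)/k = 0.2857
(P2/P1)^exp = 1.4786
T2 = 312.8160 * 1.4786 = 462.5221 K

462.5221 K


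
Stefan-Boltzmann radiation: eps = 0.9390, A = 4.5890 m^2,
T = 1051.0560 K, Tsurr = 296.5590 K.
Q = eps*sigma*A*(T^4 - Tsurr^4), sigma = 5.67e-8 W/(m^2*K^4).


T^4 = 1.2204e+12
Tsurr^4 = 7.7347e+09
Q = 0.9390 * 5.67e-8 * 4.5890 * 1.2127e+12 = 296284.4679 W

296284.4679 W


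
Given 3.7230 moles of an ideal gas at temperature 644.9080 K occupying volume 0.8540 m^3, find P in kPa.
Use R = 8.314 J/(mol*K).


P = nRT/V = 3.7230 * 8.314 * 644.9080 / 0.8540
= 19961.8515 / 0.8540 = 23374.5334 Pa = 23.3745 kPa

23.3745 kPa


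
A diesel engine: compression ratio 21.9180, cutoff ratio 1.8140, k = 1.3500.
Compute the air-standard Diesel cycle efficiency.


r^(k-1) = 2.9463
rc^k = 2.2344
eta = 0.6187 = 61.8744%

61.8744%


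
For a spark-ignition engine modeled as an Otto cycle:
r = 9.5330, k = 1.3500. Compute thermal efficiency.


r^(k-1) = 2.2016
eta = 1 - 1/2.2016 = 0.5458 = 54.5776%

54.5776%


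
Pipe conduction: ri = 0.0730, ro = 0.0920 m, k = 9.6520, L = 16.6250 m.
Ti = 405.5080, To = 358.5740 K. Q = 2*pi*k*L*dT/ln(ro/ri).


dT = 46.9340 K
ln(ro/ri) = 0.2313
Q = 2*pi*9.6520*16.6250*46.9340 / 0.2313 = 204557.8116 W

204557.8116 W


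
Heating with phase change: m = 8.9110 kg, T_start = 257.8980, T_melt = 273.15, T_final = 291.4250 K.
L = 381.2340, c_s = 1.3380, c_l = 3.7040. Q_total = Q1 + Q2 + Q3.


Q1 (sensible, solid) = 8.9110 * 1.3380 * 15.2520 = 181.8483 kJ
Q2 (latent) = 8.9110 * 381.2340 = 3397.1762 kJ
Q3 (sensible, liquid) = 8.9110 * 3.7040 * 18.2750 = 603.1909 kJ
Q_total = 4182.2155 kJ

4182.2155 kJ


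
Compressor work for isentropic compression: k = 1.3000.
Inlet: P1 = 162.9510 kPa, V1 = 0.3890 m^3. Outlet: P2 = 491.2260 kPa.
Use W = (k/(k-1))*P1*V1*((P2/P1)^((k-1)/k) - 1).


(k-1)/k = 0.2308
(P2/P1)^exp = 1.2900
W = 4.3333 * 162.9510 * 0.3890 * (1.2900 - 1) = 79.6579 kJ

79.6579 kJ


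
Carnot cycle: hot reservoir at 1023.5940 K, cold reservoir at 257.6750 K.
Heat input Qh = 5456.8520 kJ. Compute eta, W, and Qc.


eta = 1 - 257.6750/1023.5940 = 0.7483
W = 0.7483 * 5456.8520 = 4083.1684 kJ
Qc = 5456.8520 - 4083.1684 = 1373.6836 kJ

eta = 74.8264%, W = 4083.1684 kJ, Qc = 1373.6836 kJ


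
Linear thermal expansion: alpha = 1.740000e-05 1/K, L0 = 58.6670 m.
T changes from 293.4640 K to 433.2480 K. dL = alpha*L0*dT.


dT = 139.7840 K
dL = 1.740000e-05 * 58.6670 * 139.7840 = 0.142692 m
L_final = 58.809692 m

dL = 0.142692 m
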